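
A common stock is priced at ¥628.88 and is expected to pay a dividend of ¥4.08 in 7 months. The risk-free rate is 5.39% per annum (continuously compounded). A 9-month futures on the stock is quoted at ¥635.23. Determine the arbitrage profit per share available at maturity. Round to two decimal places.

PV(dividends) I = 4.08·e^(−0.0539·7/12) = 3.9537
Fair futures F* = (S − I)·e^(rT) = (628.88 − 3.9537)·e^0.040425 = 624.9263 × 1.041253 = 650.7064
Market ¥635.23 < fair 650.7064: forward underpriced → reverse cash-and-carry (short the stock, invest proceeds at r, pay the dividends, go long the forward).
Profit at T = |F_mkt − F*| = |635.23 − 650.7064| = ¥15.48 per share

¥15.48 per share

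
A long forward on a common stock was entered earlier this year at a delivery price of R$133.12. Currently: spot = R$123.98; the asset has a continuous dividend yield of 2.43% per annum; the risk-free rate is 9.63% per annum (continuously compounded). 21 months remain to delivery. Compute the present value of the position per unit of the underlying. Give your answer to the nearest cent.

R$6.34

Current fair forward for the remaining 21 months: F = S·e^((r − q)·T), (r − q) = 0.0963 − 0.0243 = 0.0720
F = 123.98 · e^(0.0720 × 21/12) = 123.98 × 1.134282 = 140.6283
Value of long forward = (F − K)·e^(−rT) = (140.6283 − 133.12) · e^(−0.0963·21/12)
= 7.5083 × 0.844910 = 6.34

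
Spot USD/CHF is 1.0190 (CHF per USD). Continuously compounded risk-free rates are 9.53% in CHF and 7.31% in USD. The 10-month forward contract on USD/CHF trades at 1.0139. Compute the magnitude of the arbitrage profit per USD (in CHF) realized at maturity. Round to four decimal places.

Fair forward: F* = S·e^(carry·T), with carry = (r_CHF − r_USD) = 0.0953 − 0.0731 = 0.0222
F* = 1.0190 · e^(0.0222 × 10/12) = 1.0190 · e^0.018500 = 1.0190 × 1.018672 = 1.0380
Market 1.0139 < fair 1.0380: forward underpriced → reverse cash-and-carry (short spot, go long the forward).
At maturity, profit = |F_mkt − F*| = |1.0139 − 1.0380| = 0.0241 per USD (in CHF)

0.0241 per USD (in CHF)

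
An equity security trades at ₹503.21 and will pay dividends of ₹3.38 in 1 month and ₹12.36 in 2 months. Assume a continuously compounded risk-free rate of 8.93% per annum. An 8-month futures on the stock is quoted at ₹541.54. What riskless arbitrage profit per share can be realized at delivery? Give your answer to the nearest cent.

PV(dividends) I = 3.38·e^(−0.0893·1/12) + 12.36·e^(−0.0893·2/12) = 15.5323
Fair futures F* = (S − I)·e^(rT) = (503.21 − 15.5323)·e^0.059533 = 487.6777 × 1.061341 = 517.5923
Market ₹541.54 > fair 517.5923: forward overpriced → cash-and-carry (borrow at r, buy the stock and collect the dividends, short the forward).
Profit at T = |F_mkt − F*| = |541.54 − 517.5923| = ₹23.95 per share

₹23.95 per share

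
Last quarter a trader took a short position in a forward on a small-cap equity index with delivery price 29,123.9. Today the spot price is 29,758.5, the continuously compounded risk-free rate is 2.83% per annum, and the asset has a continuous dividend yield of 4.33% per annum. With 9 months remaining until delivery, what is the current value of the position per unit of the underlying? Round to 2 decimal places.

Current fair forward for the remaining 9 months: F = S·e^((r − q)·T), (r − q) = 0.0283 − 0.0433 = -0.0150
F = 29758.5 · e^(-0.0150 × 9/12) = 29758.5 × 0.98881304 = 29425.5929
Value of long forward = (F − K)·e^(−rT) = (29425.5929 − 29123.9) · e^(−0.0283·9/12)
= 301.6929 × 0.97899867 = 295.36
Short position value = −(long value) = -295.36

-295.36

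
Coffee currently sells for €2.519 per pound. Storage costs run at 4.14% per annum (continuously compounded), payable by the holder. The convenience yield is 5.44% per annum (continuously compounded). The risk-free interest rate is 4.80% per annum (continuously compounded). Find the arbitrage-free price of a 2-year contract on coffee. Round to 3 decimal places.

€2.702 per pound

Net carry = r + u − y = 0.0480 + 0.0414 − 0.0544 = 0.0350
F = S·e^((r+u−y)T) = 2.519 · e^(0.0350 × 2) = 2.519 · e^0.070000
= 2.519 × 1.072508 = €2.702 per pound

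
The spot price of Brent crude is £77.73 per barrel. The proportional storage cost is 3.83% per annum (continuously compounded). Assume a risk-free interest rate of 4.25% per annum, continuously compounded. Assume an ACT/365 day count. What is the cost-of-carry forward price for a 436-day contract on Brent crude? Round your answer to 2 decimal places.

Net carry = r + u − y = 0.0425 + 0.0383 − 0.0000 = 0.0808
F = S·e^((r+u−y)T) = 77.73 · e^(0.0808 × 436/365) = 77.73 · e^0.096517
= 77.73 × 1.101328 = £85.61 per barrel

£85.61 per barrel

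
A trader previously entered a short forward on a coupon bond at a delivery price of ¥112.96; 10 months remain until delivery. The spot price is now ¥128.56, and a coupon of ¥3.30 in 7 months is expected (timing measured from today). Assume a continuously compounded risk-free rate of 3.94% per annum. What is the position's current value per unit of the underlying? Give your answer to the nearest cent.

-¥16.02

PV(remaining coupons) I = 3.30·e^(−0.0394·7/12) = 3.2250
Current forward F = (S − I)·e^(rT) = (128.56 − 3.2250)·e^(0.0394·10/12) = 125.3350 × 1.033378 = 129.5184
Value (long) = (F − K)·e^(−rT) = (129.5184 − 112.96) × 0.967700 = 16.0236
Short position value = −(long value) = -¥16.02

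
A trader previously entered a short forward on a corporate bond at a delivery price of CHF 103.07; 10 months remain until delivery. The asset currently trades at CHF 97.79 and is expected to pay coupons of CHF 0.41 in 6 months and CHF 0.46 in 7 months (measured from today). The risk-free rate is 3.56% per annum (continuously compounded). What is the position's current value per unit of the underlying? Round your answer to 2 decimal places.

PV(remaining coupons) I = 0.41·e^(−0.0356·6/12) + 0.46·e^(−0.0356·7/12) = 0.8533
Current forward F = (S − I)·e^(rT) = (97.79 − 0.8533)·e^(0.0356·10/12) = 96.9367 × 1.030111 = 99.8556
Value (long) = (F − K)·e^(−rT) = (99.8556 − 103.07) × 0.970769 = -3.1204
Short position value = −(long value) = CHF 3.12

CHF 3.12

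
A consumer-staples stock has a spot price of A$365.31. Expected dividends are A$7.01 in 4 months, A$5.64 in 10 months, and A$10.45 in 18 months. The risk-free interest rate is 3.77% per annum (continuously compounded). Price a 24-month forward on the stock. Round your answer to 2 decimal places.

PV(dividends) I = 7.01·e^(−0.0377·4/12) + 5.64·e^(−0.0377·10/12) + 10.45·e^(−0.0377·18/12)
I = 6.9225 + 5.4656 + 9.8755 = 22.2636
F = (S − I)·e^(rT) = (365.31 − 22.2636) · e^(0.0377·24/12)
= 343.0464 · e^0.075400 = 343.0464 × 1.078315 = A$369.91

A$369.91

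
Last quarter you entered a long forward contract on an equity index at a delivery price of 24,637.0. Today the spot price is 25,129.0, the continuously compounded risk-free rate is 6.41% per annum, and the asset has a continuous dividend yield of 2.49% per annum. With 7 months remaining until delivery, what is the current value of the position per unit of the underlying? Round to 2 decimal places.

Current fair forward for the remaining 7 months: F = S·e^((r − q)·T), (r − q) = 0.0641 − 0.0249 = 0.0392
F = 25129.0 · e^(0.0392 × 7/12) = 25129.0 × 1.02313011 = 25710.2365
Value of long forward = (F − K)·e^(−rT) = (25710.2365 − 24637.0) · e^(−0.0641·7/12)
= 1073.2365 × 0.96329877 = 1033.85

1033.85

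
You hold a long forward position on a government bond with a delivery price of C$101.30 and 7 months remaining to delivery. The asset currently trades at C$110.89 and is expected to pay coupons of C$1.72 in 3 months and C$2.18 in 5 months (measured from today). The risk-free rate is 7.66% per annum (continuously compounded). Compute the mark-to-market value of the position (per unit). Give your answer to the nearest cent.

C$10.22

PV(remaining coupons) I = 1.72·e^(−0.0766·3/12) + 2.18·e^(−0.0766·5/12) = 3.7989
Current forward F = (S − I)·e^(rT) = (110.89 − 3.7989)·e^(0.0766·7/12) = 107.0911 × 1.045697 = 111.9848
Value (long) = (F − K)·e^(−rT) = (111.9848 − 101.30) × 0.956300 = 10.2179
Value = C$10.22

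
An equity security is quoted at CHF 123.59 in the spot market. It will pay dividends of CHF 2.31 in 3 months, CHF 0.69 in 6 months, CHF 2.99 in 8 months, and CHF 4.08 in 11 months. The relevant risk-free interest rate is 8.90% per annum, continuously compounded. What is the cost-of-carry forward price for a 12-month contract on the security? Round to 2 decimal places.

CHF 124.71

PV(dividends) I = 2.31·e^(−0.0890·3/12) + 0.69·e^(−0.0890·6/12) + 2.99·e^(−0.0890·8/12) + 4.08·e^(−0.0890·11/12)
I = 2.2592 + 0.6600 + 2.8178 + 3.7604 = 9.4974
F = (S − I)·e^(rT) = (123.59 − 9.4974) · e^(0.0890·12/12)
= 114.0926 · e^0.089000 = 114.0926 × 1.093081 = CHF 124.71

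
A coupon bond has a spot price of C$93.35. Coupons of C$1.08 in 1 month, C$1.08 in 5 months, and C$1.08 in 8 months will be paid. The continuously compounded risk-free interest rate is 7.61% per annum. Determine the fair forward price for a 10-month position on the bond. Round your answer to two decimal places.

PV(coupons) I = 1.08·e^(−0.0761·1/12) + 1.08·e^(−0.0761·5/12) + 1.08·e^(−0.0761·8/12)
I = 1.0732 + 1.0463 + 1.0266 = 3.1461
F = (S − I)·e^(rT) = (93.35 − 3.1461) · e^(0.0761·10/12)
= 90.2039 · e^0.063417 = 90.2039 × 1.065471 = C$96.11

C$96.11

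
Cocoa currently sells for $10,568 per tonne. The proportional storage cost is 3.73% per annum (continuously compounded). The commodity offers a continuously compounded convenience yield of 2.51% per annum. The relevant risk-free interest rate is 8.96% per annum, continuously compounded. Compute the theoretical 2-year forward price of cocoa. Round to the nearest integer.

$12,954 per tonne

Net carry = r + u − y = 0.0896 + 0.0373 − 0.0251 = 0.1018
F = S·e^((r+u−y)T) = 10568 · e^(0.1018 × 2) = 10568 · e^0.203600
= 10568 × 1.225808 = $12,954 per tonne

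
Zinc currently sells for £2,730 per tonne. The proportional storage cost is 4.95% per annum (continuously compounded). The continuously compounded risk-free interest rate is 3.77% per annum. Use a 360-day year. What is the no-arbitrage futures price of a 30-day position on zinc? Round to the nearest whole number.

Net carry = r + u − y = 0.0377 + 0.0495 − 0.0000 = 0.0872
F = S·e^((r+u−y)T) = 2730 · e^(0.0872 × 30/360) = 2730 · e^0.007267
= 2730 × 1.007293 = £2,750 per tonne

£2,750 per tonne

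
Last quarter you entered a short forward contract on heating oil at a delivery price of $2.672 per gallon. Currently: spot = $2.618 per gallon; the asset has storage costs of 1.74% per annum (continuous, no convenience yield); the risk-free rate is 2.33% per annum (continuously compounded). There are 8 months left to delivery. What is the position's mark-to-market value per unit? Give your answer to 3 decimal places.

-$0.018 per gallon

Current fair forward for the remaining 8 months: F = S·e^((r + u)·T), (r + u) = 0.0233 + 0.0174 = 0.0407
F = 2.618 · e^(0.0407 × 8/12) = 2.618 × 1.027505 = 2.6900
Value of long forward = (F − K)·e^(−rT) = (2.6900 − 2.672) · e^(−0.0233·8/12)
= 0.0180 × 0.984587 = 0.018
Short position value = −(long value) = -$0.018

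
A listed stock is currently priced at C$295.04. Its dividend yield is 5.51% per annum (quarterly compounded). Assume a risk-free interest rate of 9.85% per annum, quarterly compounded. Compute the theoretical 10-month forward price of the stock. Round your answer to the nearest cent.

C$305.70

F = S · (1+r/4)^(4T) / (1+q/4)^(4T)
= 295.04 × 1.084467 / 1.046659 = 295.04 × 1.036123
F = C$305.70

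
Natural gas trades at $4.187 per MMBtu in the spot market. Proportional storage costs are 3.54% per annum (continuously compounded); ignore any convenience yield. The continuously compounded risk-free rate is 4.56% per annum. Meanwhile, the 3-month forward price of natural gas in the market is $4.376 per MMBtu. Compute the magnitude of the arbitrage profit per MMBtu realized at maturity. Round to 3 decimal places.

Fair forward: F* = S·e^(carry·T), with carry = (r + u) = 0.0456 + 0.0354 = 0.0810
F* = 4.187 · e^(0.0810 × 3/12) = 4.187 · e^0.020250 = 4.187 × 1.020456 = $4.2726
Market $4.376 > fair $4.2726: forward overpriced → cash-and-carry (buy spot, short the forward).
At maturity, profit = |F_mkt − F*| = |4.376 − 4.2726| = $0.103 per MMBtu

$0.103 per MMBtu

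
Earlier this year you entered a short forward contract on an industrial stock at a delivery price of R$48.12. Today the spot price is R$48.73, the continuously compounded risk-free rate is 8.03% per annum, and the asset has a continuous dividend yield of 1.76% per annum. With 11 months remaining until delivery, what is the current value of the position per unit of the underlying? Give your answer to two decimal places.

-R$3.24

Current fair forward for the remaining 11 months: F = S·e^((r − q)·T), (r − q) = 0.0803 − 0.0176 = 0.0627
F = 48.73 · e^(0.0627 × 11/12) = 48.73 × 1.059159 = 51.6128
Value of long forward = (F − K)·e^(−rT) = (51.6128 − 48.12) · e^(−0.0803·11/12)
= 3.4928 × 0.929035 = 3.24
Short position value = −(long value) = -R$3.24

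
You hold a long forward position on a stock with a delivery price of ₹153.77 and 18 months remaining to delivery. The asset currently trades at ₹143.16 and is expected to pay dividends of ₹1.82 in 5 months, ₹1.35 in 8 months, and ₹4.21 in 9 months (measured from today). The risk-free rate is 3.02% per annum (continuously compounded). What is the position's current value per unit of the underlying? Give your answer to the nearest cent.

-₹11.04

PV(remaining dividends) I = 1.82·e^(−0.0302·5/12) + 1.35·e^(−0.0302·8/12) + 4.21·e^(−0.0302·9/12) = 7.2360
Current forward F = (S − I)·e^(rT) = (143.16 − 7.2360)·e^(0.0302·18/12) = 135.9240 × 1.046342 = 142.2230
Value (long) = (F − K)·e^(−rT) = (142.2230 − 153.77) × 0.955711 = -11.0356
Value = -₹11.04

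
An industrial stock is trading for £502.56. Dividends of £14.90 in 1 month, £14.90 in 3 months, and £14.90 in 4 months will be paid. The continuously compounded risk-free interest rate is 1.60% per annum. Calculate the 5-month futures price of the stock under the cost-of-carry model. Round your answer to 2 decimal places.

£461.08

PV(dividends) I = 14.90·e^(−0.0160·1/12) + 14.90·e^(−0.0160·3/12) + 14.90·e^(−0.0160·4/12)
I = 14.8801 + 14.8405 + 14.8207 = 44.5413
F = (S − I)·e^(rT) = (502.56 − 44.5413) · e^(0.0160·5/12)
= 458.0187 · e^0.006667 = 458.0187 × 1.006689 = £461.08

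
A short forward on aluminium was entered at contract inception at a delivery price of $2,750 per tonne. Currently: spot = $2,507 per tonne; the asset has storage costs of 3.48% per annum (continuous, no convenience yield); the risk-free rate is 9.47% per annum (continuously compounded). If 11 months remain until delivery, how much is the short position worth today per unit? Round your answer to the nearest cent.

-$66.92 per tonne

Current fair forward for the remaining 11 months: F = S·e^((r + u)·T), (r + u) = 0.0947 + 0.0348 = 0.1295
F = 2507 · e^(0.1295 × 11/12) = 2507 × 1.12604144 = 2822.9859
Value of long forward = (F − K)·e^(−rT) = (2822.9859 − 2750) · e^(−0.0947·11/12)
= 72.9859 × 0.91685281 = 66.92
Short position value = −(long value) = -$66.92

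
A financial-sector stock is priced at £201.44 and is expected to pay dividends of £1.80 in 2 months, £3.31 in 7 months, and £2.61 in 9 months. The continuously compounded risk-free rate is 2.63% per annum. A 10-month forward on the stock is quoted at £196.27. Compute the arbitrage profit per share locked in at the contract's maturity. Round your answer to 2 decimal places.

PV(dividends) I = 1.80·e^(−0.0263·2/12) + 3.31·e^(−0.0263·7/12) + 2.61·e^(−0.0263·9/12) = 7.6108
Fair forward F* = (S − I)·e^(rT) = (201.44 − 7.6108)·e^0.021917 = 193.8292 × 1.022159 = 198.1243
Market £196.27 < fair 198.1243: forward underpriced → reverse cash-and-carry (short the stock, invest proceeds at r, pay the dividends, go long the forward).
Profit at T = |F_mkt − F*| = |196.27 − 198.1243| = £1.85 per share

£1.85 per share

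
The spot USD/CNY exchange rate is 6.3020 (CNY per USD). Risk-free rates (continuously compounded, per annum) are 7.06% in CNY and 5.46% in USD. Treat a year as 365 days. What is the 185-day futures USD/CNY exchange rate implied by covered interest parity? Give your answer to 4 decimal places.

6.3533

F = S·e^((r_CNY − r_USD)T) = 6.3020 · e^((0.0706 − 0.0546) × 185/365)
= 6.3020 · e^0.008110 = 6.3020 × 1.008143
F = 6.3533 CNY per USD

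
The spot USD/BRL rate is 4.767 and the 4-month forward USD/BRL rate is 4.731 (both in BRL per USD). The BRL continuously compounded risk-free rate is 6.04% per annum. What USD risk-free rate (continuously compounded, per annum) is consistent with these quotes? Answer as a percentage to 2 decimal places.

8.31%

F = S·e^((r_BRL − r_USD)T) ⇒ r_USD = r_BRL − ln(F/S)/T
ln(4.731/4.767) = -0.007581; /(4/12) = -0.022743
r_USD = 0.0604 + 0.022743 = 0.083143
r_USD = 8.31%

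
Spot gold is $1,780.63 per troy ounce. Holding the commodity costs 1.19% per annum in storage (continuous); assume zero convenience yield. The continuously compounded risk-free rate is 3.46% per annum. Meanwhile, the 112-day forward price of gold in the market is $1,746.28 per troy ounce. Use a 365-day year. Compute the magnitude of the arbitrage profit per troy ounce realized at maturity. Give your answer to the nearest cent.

Fair forward: F* = S·e^(carry·T), with carry = (r + u) = 0.0346 + 0.0119 = 0.0465
F* = 1780.63 · e^(0.0465 × 112/365) = 1780.63 · e^0.01426849 = 1780.63 × 1.01437077 = $1806.2190
Market $1746.28 < fair $1806.2190: forward underpriced → reverse cash-and-carry (short spot, go long the forward).
At maturity, profit = |F_mkt − F*| = |1746.28 − 1806.2190| = $59.94 per troy ounce

$59.94 per troy ounce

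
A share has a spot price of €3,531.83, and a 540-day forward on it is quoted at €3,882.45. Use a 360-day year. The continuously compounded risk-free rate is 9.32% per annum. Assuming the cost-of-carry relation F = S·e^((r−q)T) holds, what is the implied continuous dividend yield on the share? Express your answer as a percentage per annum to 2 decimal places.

From F = S·e^((r−q)T): (r − q) = ln(F/S)/T
ln(3882.45/3531.83) = ln(1.099274) = 0.094650
(r − q) = 0.094650 / (540/360) = 0.063100
q = r − ln(F/S)/T = 0.0932 − 0.063100 = 0.030100
q = 3.01%

3.01%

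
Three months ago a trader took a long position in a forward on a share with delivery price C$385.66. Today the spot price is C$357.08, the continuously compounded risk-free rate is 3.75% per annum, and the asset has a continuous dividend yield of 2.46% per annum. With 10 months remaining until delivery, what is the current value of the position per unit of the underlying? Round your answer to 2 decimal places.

-C$23.96

Current fair forward for the remaining 10 months: F = S·e^((r − q)·T), (r − q) = 0.0375 − 0.0246 = 0.0129
F = 357.08 · e^(0.0129 × 10/12) = 357.08 × 1.010808 = 360.9393
Value of long forward = (F − K)·e^(−rT) = (360.9393 − 385.66) · e^(−0.0375·10/12)
= -24.7207 × 0.969233 = -23.96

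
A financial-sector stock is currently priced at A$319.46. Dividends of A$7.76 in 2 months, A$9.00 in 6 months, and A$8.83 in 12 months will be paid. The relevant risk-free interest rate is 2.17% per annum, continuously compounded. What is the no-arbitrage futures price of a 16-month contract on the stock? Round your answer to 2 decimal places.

PV(dividends) I = 7.76·e^(−0.0217·2/12) + 9.00·e^(−0.0217·6/12) + 8.83·e^(−0.0217·12/12)
I = 7.7320 + 8.9029 + 8.6405 = 25.2754
F = (S − I)·e^(rT) = (319.46 − 25.2754) · e^(0.0217·16/12)
= 294.1846 · e^0.028933 = 294.1846 × 1.029356 = A$302.82

A$302.82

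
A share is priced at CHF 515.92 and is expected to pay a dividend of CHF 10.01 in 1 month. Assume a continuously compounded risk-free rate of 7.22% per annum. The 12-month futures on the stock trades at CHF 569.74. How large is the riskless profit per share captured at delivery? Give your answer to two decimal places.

CHF 25.89 per share

PV(dividends) I = 10.01·e^(−0.0722·1/12) = 9.9500
Fair futures F* = (S − I)·e^(rT) = (515.92 − 9.9500)·e^0.072200 = 505.9700 × 1.074870 = 543.8520
Market CHF 569.74 > fair 543.8520: forward overpriced → cash-and-carry (borrow at r, buy the stock and collect the dividends, short the forward).
Profit at T = |F_mkt − F*| = |569.74 − 543.8520| = CHF 25.89 per share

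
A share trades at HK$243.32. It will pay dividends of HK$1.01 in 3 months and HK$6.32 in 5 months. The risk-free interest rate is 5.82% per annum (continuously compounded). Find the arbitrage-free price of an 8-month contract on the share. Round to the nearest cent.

PV(dividends) I = 1.01·e^(−0.0582·3/12) + 6.32·e^(−0.0582·5/12)
I = 0.9954 + 6.1686 = 7.1640
F = (S − I)·e^(rT) = (243.32 − 7.1640) · e^(0.0582·8/12)
= 236.1560 · e^0.038800 = 236.1560 × 1.039563 = HK$245.50

HK$245.50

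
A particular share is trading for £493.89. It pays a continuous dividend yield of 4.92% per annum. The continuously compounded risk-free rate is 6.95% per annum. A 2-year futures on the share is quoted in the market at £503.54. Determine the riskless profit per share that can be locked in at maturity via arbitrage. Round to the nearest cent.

Fair futures: F* = S·e^(carry·T), with carry = (r − q) = 0.0695 − 0.0492 = 0.0203
F* = 493.89 · e^(0.0203 × 2) = 493.89 · e^0.040600 = 493.89 × 1.041435 = £514.3543
Market £503.54 < fair £514.3543: forward underpriced → reverse cash-and-carry (short spot, go long the forward).
At maturity, profit = |F_mkt − F*| = |503.54 − 514.3543| = £10.81 per share

£10.81 per share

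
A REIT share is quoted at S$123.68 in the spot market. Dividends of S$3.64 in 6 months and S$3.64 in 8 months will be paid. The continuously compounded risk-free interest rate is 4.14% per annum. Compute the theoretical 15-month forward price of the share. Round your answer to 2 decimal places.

PV(dividends) I = 3.64·e^(−0.0414·6/12) + 3.64·e^(−0.0414·8/12)
I = 3.5654 + 3.5409 = 7.1063
F = (S − I)·e^(rT) = (123.68 − 7.1063) · e^(0.0414·15/12)
= 116.5737 · e^0.051750 = 116.5737 × 1.053112 = S$122.77

S$122.77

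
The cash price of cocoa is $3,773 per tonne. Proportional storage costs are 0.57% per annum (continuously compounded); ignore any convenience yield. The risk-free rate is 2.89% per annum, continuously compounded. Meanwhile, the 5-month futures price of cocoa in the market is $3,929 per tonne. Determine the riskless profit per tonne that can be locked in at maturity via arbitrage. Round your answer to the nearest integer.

$101 per tonne

Fair futures: F* = S·e^(carry·T), with carry = (r + u) = 0.0289 + 0.0057 = 0.0346
F* = 3773 · e^(0.0346 × 5/12) = 3773 · e^0.014417 = 3773 × 1.014521 = $3827.7877
Market $3929 > fair $3827.7877: forward overpriced → cash-and-carry (buy spot, short the forward).
At maturity, profit = |F_mkt − F*| = |3929 − 3827.7877| = $101 per tonne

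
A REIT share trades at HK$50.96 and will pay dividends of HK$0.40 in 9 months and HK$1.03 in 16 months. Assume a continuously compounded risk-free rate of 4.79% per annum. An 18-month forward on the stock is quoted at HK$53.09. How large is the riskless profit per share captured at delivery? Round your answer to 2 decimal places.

HK$0.21 per share

PV(dividends) I = 0.40·e^(−0.0479·9/12) + 1.03·e^(−0.0479·16/12) = 1.3522
Fair forward F* = (S − I)·e^(rT) = (50.96 − 1.3522)·e^0.071850 = 49.6078 × 1.074494 = 53.3033
Market HK$53.09 < fair 53.3033: forward underpriced → reverse cash-and-carry (short the stock, invest proceeds at r, pay the dividends, go long the forward).
Profit at T = |F_mkt − F*| = |53.09 − 53.3033| = HK$0.21 per share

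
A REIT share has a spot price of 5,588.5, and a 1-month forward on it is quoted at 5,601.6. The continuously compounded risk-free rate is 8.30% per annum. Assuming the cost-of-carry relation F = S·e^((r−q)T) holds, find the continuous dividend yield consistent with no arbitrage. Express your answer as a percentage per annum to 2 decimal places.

5.49%

From F = S·e^((r−q)T): (r − q) = ln(F/S)/T
ln(5601.6/5588.5) = ln(1.002344) = 0.002341
(r − q) = 0.002341 / (1/12) = 0.028092
q = r − ln(F/S)/T = 0.0830 − 0.028092 = 0.054908
q = 5.49%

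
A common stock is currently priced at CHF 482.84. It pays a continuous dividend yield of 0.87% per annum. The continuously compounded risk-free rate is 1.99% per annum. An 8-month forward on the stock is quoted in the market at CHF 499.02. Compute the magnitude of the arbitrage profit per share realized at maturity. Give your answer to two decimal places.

Fair forward: F* = S·e^(carry·T), with carry = (r − q) = 0.0199 − 0.0087 = 0.0112
F* = 482.84 · e^(0.0112 × 8/12) = 482.84 · e^0.007467 = 482.84 × 1.007495 = CHF 486.4589
Market CHF 499.02 > fair CHF 486.4589: forward overpriced → cash-and-carry (buy spot, short the forward).
At maturity, profit = |F_mkt − F*| = |499.02 − 486.4589| = CHF 12.56 per share

CHF 12.56 per share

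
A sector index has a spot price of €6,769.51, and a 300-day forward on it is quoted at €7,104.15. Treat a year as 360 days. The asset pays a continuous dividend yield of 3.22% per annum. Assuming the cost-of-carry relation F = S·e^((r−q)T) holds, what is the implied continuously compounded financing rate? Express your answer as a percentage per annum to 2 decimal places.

From F = S·e^((r−q)T): (r − q) = ln(F/S)/T
ln(7104.15/6769.51) = ln(1.049433) = 0.048250
(r − q) = 0.048250 / (300/360) = 0.057900
r = ln(F/S)/T + q = 0.057900 + 0.0322 = 0.090100
r = 9.01%

9.01%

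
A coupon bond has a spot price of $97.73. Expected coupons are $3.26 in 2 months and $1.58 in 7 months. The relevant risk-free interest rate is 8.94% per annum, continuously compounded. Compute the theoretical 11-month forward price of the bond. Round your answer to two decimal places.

$100.96

PV(coupons) I = 3.26·e^(−0.0894·2/12) + 1.58·e^(−0.0894·7/12)
I = 3.2118 + 1.4997 = 4.7115
F = (S − I)·e^(rT) = (97.73 − 4.7115) · e^(0.0894·11/12)
= 93.0185 · e^0.081950 = 93.0185 × 1.085402 = $100.96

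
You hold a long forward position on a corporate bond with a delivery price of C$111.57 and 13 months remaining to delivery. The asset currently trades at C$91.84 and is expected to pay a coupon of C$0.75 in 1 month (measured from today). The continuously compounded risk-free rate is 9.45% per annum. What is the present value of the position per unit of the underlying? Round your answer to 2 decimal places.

-C$9.62

PV(remaining coupons) I = 0.75·e^(−0.0945·1/12) = 0.7441
Current forward F = (S − I)·e^(rT) = (91.84 − 0.7441)·e^(0.0945·13/12) = 91.0959 × 1.107799 = 100.9159
Value (long) = (F − K)·e^(−rT) = (100.9159 − 111.57) × 0.902691 = -9.6174
Value = -C$9.62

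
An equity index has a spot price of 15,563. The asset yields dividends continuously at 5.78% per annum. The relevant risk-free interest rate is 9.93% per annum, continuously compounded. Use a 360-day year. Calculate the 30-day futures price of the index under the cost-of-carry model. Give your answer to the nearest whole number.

15,617

F = S·e^((r − q)T) = 15563 · e^((0.0993 − 0.0578) × 30/360)
= 15563 · e^0.003458 = 15563 × 1.003464
F = 15,617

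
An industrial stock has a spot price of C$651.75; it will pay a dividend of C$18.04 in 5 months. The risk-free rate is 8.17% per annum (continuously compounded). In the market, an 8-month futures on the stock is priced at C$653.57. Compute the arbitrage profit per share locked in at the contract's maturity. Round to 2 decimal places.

C$16.25 per share

PV(dividends) I = 18.04·e^(−0.0817·5/12) = 17.4362
Fair futures F* = (S − I)·e^(rT) = (651.75 − 17.4362)·e^0.054467 = 634.3138 × 1.055978 = 669.8214
Market C$653.57 < fair 669.8214: forward underpriced → reverse cash-and-carry (short the stock, invest proceeds at r, pay the dividends, go long the forward).
Profit at T = |F_mkt − F*| = |653.57 − 669.8214| = C$16.25 per share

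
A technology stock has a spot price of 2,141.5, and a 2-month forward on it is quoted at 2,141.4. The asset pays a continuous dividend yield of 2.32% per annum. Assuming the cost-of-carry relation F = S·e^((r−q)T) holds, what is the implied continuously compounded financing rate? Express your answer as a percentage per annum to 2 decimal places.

From F = S·e^((r−q)T): (r − q) = ln(F/S)/T
ln(2141.4/2141.5) = ln(0.999953) = -0.000047
(r − q) = -0.000047 / (2/12) = -0.000282
r = ln(F/S)/T + q = -0.000282 + 0.0232 = 0.022918
r = 2.29%

2.29%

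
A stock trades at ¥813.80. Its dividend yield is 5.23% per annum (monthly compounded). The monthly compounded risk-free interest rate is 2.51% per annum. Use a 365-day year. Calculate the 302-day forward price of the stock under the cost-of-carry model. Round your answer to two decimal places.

¥795.75

F = S · (1+r/12)^(12T) / (1+q/12)^(12T)
= 813.80 × 1.020963 / 1.044125 = 813.80 × 0.977817
F = ¥795.75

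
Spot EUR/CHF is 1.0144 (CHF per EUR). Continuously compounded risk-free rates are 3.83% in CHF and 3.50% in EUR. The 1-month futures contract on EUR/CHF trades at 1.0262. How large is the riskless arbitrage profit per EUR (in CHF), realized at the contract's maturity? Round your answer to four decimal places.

0.0115 per EUR (in CHF)

Fair futures: F* = S·e^(carry·T), with carry = (r_CHF − r_EUR) = 0.0383 − 0.0350 = 0.0033
F* = 1.0144 · e^(0.0033 × 1/12) = 1.0144 · e^0.000275 = 1.0144 × 1.000275 = 1.0147
Market 1.0262 > fair 1.0147: forward overpriced → cash-and-carry (buy spot, short the forward).
At maturity, profit = |F_mkt − F*| = |1.0262 − 1.0147| = 0.0115 per EUR (in CHF)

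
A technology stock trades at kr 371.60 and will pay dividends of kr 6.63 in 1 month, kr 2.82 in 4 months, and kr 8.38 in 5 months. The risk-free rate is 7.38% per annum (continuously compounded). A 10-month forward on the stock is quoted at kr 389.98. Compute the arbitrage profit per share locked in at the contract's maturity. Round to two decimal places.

kr 13.38 per share

PV(dividends) I = 6.63·e^(−0.0738·1/12) + 2.82·e^(−0.0738·4/12) + 8.38·e^(−0.0738·5/12) = 17.4671
Fair forward F* = (S − I)·e^(rT) = (371.60 − 17.4671)·e^0.061500 = 354.1329 × 1.063430 = 376.5955
Market kr 389.98 > fair 376.5955: forward overpriced → cash-and-carry (borrow at r, buy the stock and collect the dividends, short the forward).
Profit at T = |F_mkt − F*| = |389.98 − 376.5955| = kr 13.38 per share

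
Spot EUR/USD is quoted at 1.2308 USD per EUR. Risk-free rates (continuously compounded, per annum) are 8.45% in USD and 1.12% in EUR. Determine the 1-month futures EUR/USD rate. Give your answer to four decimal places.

1.2383

F = S·e^((r_USD − r_EUR)T) = 1.2308 · e^((0.0845 − 0.0112) × 1/12)
= 1.2308 · e^0.006108 = 1.2308 × 1.006127
F = 1.2383 USD per EUR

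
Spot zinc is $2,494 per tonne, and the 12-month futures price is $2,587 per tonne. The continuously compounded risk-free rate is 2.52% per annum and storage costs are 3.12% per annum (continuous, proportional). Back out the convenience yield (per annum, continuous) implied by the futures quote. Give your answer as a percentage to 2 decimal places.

1.98%

F = S·e^((r+u−y)T) ⇒ (r+u−y) = ln(F/S)/T
ln(2587/2494) = 0.036611; /T ⇒ 0.036611
y = r + u − ln(F/S)/T = 0.0252 + 0.0312 − 0.036611 = 0.019789
y = 1.98%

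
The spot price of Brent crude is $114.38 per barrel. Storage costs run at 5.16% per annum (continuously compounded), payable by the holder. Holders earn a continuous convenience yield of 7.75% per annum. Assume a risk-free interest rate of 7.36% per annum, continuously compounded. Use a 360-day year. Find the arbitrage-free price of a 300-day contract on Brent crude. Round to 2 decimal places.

Net carry = r + u − y = 0.0736 + 0.0516 − 0.0775 = 0.0477
F = S·e^((r+u−y)T) = 114.38 · e^(0.0477 × 300/360) = 114.38 · e^0.039750
= 114.38 × 1.040551 = $119.02 per barrel

$119.02 per barrel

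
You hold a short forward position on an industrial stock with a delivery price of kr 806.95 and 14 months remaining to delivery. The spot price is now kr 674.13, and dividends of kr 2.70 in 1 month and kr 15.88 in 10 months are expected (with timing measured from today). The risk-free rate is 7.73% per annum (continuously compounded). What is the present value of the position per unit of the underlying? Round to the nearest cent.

PV(remaining dividends) I = 2.70·e^(−0.0773·1/12) + 15.88·e^(−0.0773·10/12) = 17.5720
Current forward F = (S − I)·e^(rT) = (674.13 − 17.5720)·e^(0.0773·14/12) = 656.5580 × 1.094375 = 718.5207
Value (long) = (F − K)·e^(−rT) = (718.5207 − 806.95) × 0.913764 = -80.8035
Short position value = −(long value) = kr 80.80

kr 80.80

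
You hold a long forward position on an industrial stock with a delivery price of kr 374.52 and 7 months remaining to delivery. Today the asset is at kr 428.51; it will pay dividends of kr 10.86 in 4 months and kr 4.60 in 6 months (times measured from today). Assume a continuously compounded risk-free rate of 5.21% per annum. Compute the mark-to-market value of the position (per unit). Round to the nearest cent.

kr 50.05

PV(remaining dividends) I = 10.86·e^(−0.0521·4/12) + 4.60·e^(−0.0521·6/12) = 15.1547
Current forward F = (S − I)·e^(rT) = (428.51 − 15.1547)·e^(0.0521·7/12) = 413.3553 × 1.030858 = 426.1106
Value (long) = (F − K)·e^(−rT) = (426.1106 − 374.52) × 0.970066 = 50.0463
Value = kr 50.05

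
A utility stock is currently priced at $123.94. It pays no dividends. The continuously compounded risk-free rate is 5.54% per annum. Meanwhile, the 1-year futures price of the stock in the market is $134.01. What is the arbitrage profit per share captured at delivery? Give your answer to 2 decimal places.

Fair futures: F* = S·e^(carry·T), with carry = r = 0.0554
F* = 123.94 · e^(0.0554 × 12/12) = 123.94 · e^0.055400 = 123.94 × 1.056963 = $131.0000
Market $134.01 > fair $131.0000: forward overpriced → cash-and-carry (buy spot, short the forward).
At maturity, profit = |F_mkt − F*| = |134.01 − 131.0000| = $3.01 per share

$3.01 per share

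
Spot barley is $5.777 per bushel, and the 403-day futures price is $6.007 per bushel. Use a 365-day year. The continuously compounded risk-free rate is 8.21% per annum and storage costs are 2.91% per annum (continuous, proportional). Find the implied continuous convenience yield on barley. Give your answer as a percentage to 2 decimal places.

7.58%

F = S·e^((r+u−y)T) ⇒ (r+u−y) = ln(F/S)/T
ln(6.007/5.777) = 0.039041; /T ⇒ 0.035360
y = r + u − ln(F/S)/T = 0.0821 + 0.0291 − 0.035360 = 0.075840
y = 7.58%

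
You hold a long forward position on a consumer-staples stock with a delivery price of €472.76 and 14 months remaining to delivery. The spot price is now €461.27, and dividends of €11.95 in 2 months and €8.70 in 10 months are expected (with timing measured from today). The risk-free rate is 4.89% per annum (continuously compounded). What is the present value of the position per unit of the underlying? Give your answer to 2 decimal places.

PV(remaining dividends) I = 11.95·e^(−0.0489·2/12) + 8.70·e^(−0.0489·10/12) = 20.2056
Current forward F = (S − I)·e^(rT) = (461.27 − 20.2056)·e^(0.0489·14/12) = 441.0644 × 1.058709 = 466.9588
Value (long) = (F − K)·e^(−rT) = (466.9588 − 472.76) × 0.944547 = -5.4795
Value = -€5.48

-€5.48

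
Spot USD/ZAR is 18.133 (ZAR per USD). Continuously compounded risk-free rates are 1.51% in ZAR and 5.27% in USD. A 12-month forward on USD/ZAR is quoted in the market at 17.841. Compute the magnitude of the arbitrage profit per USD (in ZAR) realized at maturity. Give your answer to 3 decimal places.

0.377 per USD (in ZAR)

Fair forward: F* = S·e^(carry·T), with carry = (r_ZAR − r_USD) = 0.0151 − 0.0527 = -0.0376
F* = 18.133 · e^(-0.0376 × 12/12) = 18.133 · e^-0.037600 = 18.133 × 0.963098 = 17.4639
Market 17.841 > fair 17.4639: forward overpriced → cash-and-carry (buy spot, short the forward).
At maturity, profit = |F_mkt − F*| = |17.841 − 17.4639| = 0.377 per USD (in ZAR)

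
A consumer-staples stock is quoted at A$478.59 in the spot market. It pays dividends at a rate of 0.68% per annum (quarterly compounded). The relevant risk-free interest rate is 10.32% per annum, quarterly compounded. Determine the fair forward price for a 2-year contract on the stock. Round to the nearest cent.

A$578.85

F = S · (1+r/4)^(4T) / (1+q/4)^(4T)
= 478.59 × 1.226031 / 1.013681 = 478.59 × 1.209484
F = A$578.85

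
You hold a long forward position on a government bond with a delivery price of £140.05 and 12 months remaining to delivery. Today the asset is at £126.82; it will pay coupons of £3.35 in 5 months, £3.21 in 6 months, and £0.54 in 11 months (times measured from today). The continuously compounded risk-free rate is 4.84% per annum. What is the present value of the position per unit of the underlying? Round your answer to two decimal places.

PV(remaining coupons) I = 3.35·e^(−0.0484·5/12) + 3.21·e^(−0.0484·6/12) + 0.54·e^(−0.0484·11/12) = 6.9329
Current forward F = (S − I)·e^(rT) = (126.82 − 6.9329)·e^(0.0484·12/12) = 119.8871 × 1.049590 = 125.8323
Value (long) = (F − K)·e^(−rT) = (125.8323 − 140.05) × 0.952753 = -13.5460
Value = -£13.55

-£13.55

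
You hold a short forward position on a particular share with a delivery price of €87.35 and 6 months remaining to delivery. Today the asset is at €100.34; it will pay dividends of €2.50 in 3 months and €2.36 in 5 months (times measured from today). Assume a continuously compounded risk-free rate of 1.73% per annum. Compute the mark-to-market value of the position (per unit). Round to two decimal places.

PV(remaining dividends) I = 2.50·e^(−0.0173·3/12) + 2.36·e^(−0.0173·5/12) = 4.8323
Current forward F = (S − I)·e^(rT) = (100.34 − 4.8323)·e^(0.0173·6/12) = 95.5077 × 1.008688 = 96.3375
Value (long) = (F − K)·e^(−rT) = (96.3375 − 87.35) × 0.991387 = 8.9101
Short position value = −(long value) = -€8.91

-€8.91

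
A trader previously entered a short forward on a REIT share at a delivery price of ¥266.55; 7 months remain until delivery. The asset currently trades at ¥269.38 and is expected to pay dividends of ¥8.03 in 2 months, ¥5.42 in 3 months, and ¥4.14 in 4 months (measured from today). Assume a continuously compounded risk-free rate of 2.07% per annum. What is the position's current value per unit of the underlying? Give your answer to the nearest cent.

PV(remaining dividends) I = 8.03·e^(−0.0207·2/12) + 5.42·e^(−0.0207·3/12) + 4.14·e^(−0.0207·4/12) = 17.5059
Current forward F = (S − I)·e^(rT) = (269.38 − 17.5059)·e^(0.0207·7/12) = 251.8741 × 1.012148 = 254.9339
Value (long) = (F − K)·e^(−rT) = (254.9339 − 266.55) × 0.987998 = -11.4767
Short position value = −(long value) = ¥11.48

¥11.48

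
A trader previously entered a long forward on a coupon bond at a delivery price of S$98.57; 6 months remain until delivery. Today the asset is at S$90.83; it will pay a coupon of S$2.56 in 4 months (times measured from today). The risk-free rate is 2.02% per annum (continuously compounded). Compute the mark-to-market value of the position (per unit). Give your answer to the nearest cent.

-S$9.29

PV(remaining coupons) I = 2.56·e^(−0.0202·4/12) = 2.5428
Current forward F = (S − I)·e^(rT) = (90.83 − 2.5428)·e^(0.0202·6/12) = 88.2872 × 1.010151 = 89.1834
Value (long) = (F − K)·e^(−rT) = (89.1834 − 98.57) × 0.989951 = -9.2923
Value = -S$9.29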